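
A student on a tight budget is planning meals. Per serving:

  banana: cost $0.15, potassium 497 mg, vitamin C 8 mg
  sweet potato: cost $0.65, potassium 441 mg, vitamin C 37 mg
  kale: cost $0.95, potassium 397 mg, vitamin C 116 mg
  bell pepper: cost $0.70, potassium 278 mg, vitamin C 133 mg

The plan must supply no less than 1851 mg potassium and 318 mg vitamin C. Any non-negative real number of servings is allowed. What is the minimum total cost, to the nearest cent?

$1.94

Minimising a linear cost over {potassium ≥ 1851, vitamin C ≥ 318, servings ≥ 0} — the optimum is at a vertex, using one or two foods.
banana only: max(1851/497, 318/8) = 39.75 servings → $5.96.
sweet potato only: max(1851/441, 318/37) = 8.595 servings → $5.59.
kale only: max(1851/397, 318/116) = 4.662 servings → $4.43.
bell pepper only: max(1851/278, 318/133) = 6.658 servings → $4.66.
banana + sweet potato: intersection lies outside the first quadrant.
banana + kale with both tight: 1.624 servings and 2.629 servings → $2.74.
banana + bell pepper with both tight: 2.47 servings and 2.242 servings → $1.94.
sweet potato + kale with both tight: 2.426 servings and 1.968 servings → $3.45.
sweet potato + bell pepper with both tight: 3.262 servings and 1.483 servings → $3.16.
kale + bell pepper: the both-tight solution has a negative serving — not a feasible corner.
The minimum over all feasible corners is $1.94.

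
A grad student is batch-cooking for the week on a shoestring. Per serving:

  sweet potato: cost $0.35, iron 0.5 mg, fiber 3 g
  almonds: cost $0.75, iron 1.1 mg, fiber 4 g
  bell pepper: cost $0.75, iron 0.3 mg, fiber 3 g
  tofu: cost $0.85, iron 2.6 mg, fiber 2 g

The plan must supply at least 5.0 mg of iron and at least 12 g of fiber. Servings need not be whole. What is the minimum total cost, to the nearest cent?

$2.22

At the optimum either one food covers both requirements or two foods hit both targets exactly; no other combination can be cheaper.
sweet potato only: max(5.0/0.5, 12/3) = 10 servings → $3.50.
almonds only: max(5.0/1.1, 12/4) = 4.545 servings → $3.41.
bell pepper only: max(5.0/0.3, 12/3) = 16.67 servings → $12.50.
tofu only: max(5.0/2.6, 12/2) = 6 servings → $5.10.
sweet potato + almonds: the both-tight solution has a negative serving — not a feasible corner.
sweet potato + bell pepper: the both-tight solution has a negative serving — not a feasible corner.
sweet potato + tofu with both tight: 3.118 servings and 1.324 servings → $2.22.
almonds + bell pepper with both targets exact would need a negative amount; discard.
almonds + tofu with both tight: 2.585 servings and 0.8293 servings → $2.64.
bell pepper + tofu with both tight: 2.944 servings and 1.583 servings → $3.55.
So the least-cost plan costs $2.22.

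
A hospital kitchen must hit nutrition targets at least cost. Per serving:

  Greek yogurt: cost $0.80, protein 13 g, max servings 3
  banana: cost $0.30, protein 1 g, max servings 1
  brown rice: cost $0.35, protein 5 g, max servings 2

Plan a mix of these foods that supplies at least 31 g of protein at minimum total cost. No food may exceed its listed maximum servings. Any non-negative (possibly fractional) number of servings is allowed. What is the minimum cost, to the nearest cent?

Cost per g of protein: Greek yogurt $0.0615, brown rice $0.0700, banana $0.3000.
Take 2.385 servings of Greek yogurt: +31.0 g protein for $1.91 (total $1.91, still need 0.0 g).
Filling from the cheapest source first is optimal under one linear minimum: $1.91.

$1.91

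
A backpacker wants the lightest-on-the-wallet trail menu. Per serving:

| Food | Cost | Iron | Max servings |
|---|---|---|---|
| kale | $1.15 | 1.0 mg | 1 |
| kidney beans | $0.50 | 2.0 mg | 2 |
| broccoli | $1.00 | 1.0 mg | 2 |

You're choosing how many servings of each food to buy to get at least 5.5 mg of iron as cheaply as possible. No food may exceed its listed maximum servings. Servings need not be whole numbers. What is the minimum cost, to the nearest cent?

Cost per mg of iron: kidney beans $0.2500, broccoli $1.0000, kale $1.1500.
Take 2 servings of kidney beans: +4.0 mg iron for $1.00 (total $1.00, still need 1.5 mg).
Take 1.5 servings of broccoli: +1.5 mg iron for $1.50 (total $2.50, still need 0.0 mg).
Filling from the cheapest source first is optimal under one linear minimum: $2.50.

$2.50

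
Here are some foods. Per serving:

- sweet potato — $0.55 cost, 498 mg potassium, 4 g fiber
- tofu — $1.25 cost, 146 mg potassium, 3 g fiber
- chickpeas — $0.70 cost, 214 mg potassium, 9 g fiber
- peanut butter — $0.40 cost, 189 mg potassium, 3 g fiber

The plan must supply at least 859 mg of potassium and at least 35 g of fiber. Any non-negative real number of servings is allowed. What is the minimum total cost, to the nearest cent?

At the optimum either one food covers both requirements or two foods hit both targets exactly; no other combination can be cheaper.
sweet potato only: max(859/498, 35/4) = 8.75 servings → $4.81.
tofu only: max(859/146, 35/3) = 11.67 servings → $14.58.
chickpeas only: max(859/214, 35/9) = 4.014 servings → $2.81.
peanut butter only: max(859/189, 35/3) = 11.67 servings → $4.67.
sweet potato + tofu: intersection lies outside the first quadrant.
sweet potato + chickpeas with both tight: 0.06646 servings and 3.859 servings → $2.74.
sweet potato + peanut butter: the both-tight solution has a negative serving — not a feasible corner.
tofu + chickpeas with both tight: 0.3586 servings and 3.769 servings → $3.09.
tofu + peanut butter: the both-tight solution has a negative serving — not a feasible corner.
chickpeas + peanut butter with both tight: 3.813 servings and 0.2276 servings → $2.76.
The minimum over all feasible corners is $2.74.

$2.74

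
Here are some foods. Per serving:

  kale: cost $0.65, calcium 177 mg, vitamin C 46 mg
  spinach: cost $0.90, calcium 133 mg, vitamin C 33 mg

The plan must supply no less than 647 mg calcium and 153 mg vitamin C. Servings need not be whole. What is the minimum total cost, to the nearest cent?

A basic optimal solution has at most two foods positive. Try each food alone and each pair with both targets met exactly.
kale only: max(647/177, 153/46) = 3.655 servings → $2.38.
spinach only: max(647/133, 153/33) = 4.865 servings → $4.38.
kale + spinach with both targets exact would need a negative amount; discard.
Cheapest feasible corner: $2.38.

$2.38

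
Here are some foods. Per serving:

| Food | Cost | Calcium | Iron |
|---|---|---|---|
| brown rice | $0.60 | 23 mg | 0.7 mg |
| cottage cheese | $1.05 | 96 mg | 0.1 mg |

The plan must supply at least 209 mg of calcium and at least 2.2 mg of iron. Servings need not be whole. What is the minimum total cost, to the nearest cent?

$3.31

brown rice only: max(209/23, 2.2/0.7) = 9.087 servings → $5.45.
cottage cheese only: max(209/96, 2.2/0.1) = 22 servings → $23.10.
brown rice + cottage cheese with both tight: 2.932 servings and 1.475 servings → $3.31.
So the least-cost plan costs $3.31.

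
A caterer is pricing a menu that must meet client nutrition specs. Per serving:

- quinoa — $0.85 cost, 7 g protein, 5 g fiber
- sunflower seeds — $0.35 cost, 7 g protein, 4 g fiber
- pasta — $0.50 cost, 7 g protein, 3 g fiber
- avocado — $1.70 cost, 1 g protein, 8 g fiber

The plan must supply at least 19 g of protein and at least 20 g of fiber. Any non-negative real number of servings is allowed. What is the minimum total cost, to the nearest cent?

An LP optimum is at a vertex; with two nutrient constraints at most two foods are used. Check each candidate.
quinoa only: max(19/7, 20/5) = 4 servings → $3.40.
sunflower seeds only: max(19/7, 20/4) = 5 servings → $1.75.
pasta only: max(19/7, 20/3) = 6.667 servings → $3.33.
avocado only: max(19/1, 20/8) = 19 servings → $32.30.
quinoa + sunflower seeds with both targets exact would need a negative amount; discard.
quinoa + pasta: intersection lies outside the first quadrant.
quinoa + avocado with both tight: 2.588 servings and 0.8824 servings → $3.70.
sunflower seeds + pasta with both targets exact would need a negative amount; discard.
sunflower seeds + avocado with both tight: 2.538 servings and 1.231 servings → $2.98.
pasta + avocado with both tight: 2.491 servings and 1.566 servings → $3.91.
So the least-cost plan costs $1.75.

$1.75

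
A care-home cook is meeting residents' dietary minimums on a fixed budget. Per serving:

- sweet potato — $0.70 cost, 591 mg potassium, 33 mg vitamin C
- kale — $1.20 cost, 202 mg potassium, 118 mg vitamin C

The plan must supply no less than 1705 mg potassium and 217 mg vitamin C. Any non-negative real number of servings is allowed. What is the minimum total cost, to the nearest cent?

$3.12

Check every corner: each single food scaled to meet both minima, and each pair solved so both constraints bind.
sweet potato only: max(1705/591, 217/33) = 6.576 servings → $4.60.
kale only: max(1705/202, 217/118) = 8.441 servings → $10.13.
sweet potato + kale with both tight: 2.495 servings and 1.141 servings → $3.12.
Cheapest feasible corner: $3.12.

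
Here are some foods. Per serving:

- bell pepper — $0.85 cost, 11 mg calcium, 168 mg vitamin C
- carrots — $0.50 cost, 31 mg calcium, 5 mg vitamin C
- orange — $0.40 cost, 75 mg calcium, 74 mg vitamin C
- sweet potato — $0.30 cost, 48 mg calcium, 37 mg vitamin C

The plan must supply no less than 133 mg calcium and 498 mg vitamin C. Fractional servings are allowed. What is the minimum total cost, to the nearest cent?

$2.56

Minimising a linear cost over {calcium ≥ 133, vitamin C ≥ 498, servings ≥ 0} — the optimum is at a vertex, using one or two foods.
bell pepper only: max(133/11, 498/168) = 12.09 servings → $10.28.
carrots only: max(133/31, 498/5) = 99.6 servings → $49.80.
orange only: max(133/75, 498/74) = 6.73 servings → $2.69.
sweet potato only: max(133/48, 498/37) = 13.46 servings → $4.04.
bell pepper + carrots with both tight: 2.867 servings and 3.273 servings → $4.07.
bell pepper + orange with both tight: 2.334 servings and 1.431 servings → $2.56.
bell pepper + sweet potato with both tight: 2.479 servings and 2.203 servings → $2.77.
carrots + orange with both targets exact would need a negative amount; discard.
carrots + sweet potato: intersection lies outside the first quadrant.
orange + sweet potato: the both-tight solution has a negative serving — not a feasible corner.
So the least-cost plan costs $2.56.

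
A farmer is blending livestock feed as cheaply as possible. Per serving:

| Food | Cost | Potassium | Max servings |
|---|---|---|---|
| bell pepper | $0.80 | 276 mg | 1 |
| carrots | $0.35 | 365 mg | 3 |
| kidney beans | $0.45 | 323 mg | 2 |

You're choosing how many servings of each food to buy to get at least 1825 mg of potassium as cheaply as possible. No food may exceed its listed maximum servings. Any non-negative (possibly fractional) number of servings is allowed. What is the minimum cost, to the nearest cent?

$2.19

Cost per mg of potassium: carrots $0.0010, kidney beans $0.0014, bell pepper $0.0029.
Take 3 servings of carrots: +1095.0 mg potassium for $1.05 (total $1.05, still need 730.0 mg).
Take 2 servings of kidney beans: +646.0 mg potassium for $0.90 (total $1.95, still need 84.0 mg).
Take 0.3043 servings of bell pepper: +84.0 mg potassium for $0.24 (total $2.19, still need 0.0 mg).
Filling from the cheapest source first is optimal under one linear minimum: $2.19.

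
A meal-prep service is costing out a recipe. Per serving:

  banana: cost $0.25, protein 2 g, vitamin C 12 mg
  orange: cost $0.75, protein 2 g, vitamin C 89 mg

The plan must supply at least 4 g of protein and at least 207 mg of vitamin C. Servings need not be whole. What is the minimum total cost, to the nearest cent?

banana only: max(4/2, 207/12) = 17.25 servings → $4.31.
orange only: max(4/2, 207/89) = 2.326 servings → $1.74.
banana + orange with both targets exact would need a negative amount; discard.
Cheapest feasible corner: $1.74.

$1.74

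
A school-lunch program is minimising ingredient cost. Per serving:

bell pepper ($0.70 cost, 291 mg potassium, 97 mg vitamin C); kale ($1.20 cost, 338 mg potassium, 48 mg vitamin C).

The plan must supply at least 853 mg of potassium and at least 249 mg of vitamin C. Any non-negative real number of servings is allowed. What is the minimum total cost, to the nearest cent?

$2.05

For a min-cost LP with two ≥-constraints, a basic feasible solution has at most two positive variables.
bell pepper only: max(853/291, 249/97) = 2.931 servings → $2.05.
kale only: max(853/338, 249/48) = 5.188 servings → $6.22.
bell pepper + kale with both tight: 2.297 servings and 0.5464 servings → $2.26.
The minimum over all feasible corners is $2.05.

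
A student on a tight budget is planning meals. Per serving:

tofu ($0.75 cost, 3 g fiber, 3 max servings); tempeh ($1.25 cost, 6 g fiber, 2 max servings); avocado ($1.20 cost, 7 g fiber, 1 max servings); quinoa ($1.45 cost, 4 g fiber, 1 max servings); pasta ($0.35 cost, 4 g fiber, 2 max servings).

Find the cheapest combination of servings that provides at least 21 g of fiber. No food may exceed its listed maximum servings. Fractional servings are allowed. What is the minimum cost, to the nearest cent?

$3.15

Cost per g of fiber: pasta $0.0875, avocado $0.1714, tempeh $0.2083, tofu $0.2500, quinoa $0.3625.
Take 2 servings of pasta: +8.0 g fiber for $0.70 (total $0.70, still need 13.0 g).
Take 1 serving of avocado: +7.0 g fiber for $1.20 (total $1.90, still need 6.0 g).
Take 1 serving of tempeh: +6.0 g fiber for $1.25 (total $3.15, still need 0.0 g).
Filling from the cheapest source first is optimal under one linear minimum: $3.15.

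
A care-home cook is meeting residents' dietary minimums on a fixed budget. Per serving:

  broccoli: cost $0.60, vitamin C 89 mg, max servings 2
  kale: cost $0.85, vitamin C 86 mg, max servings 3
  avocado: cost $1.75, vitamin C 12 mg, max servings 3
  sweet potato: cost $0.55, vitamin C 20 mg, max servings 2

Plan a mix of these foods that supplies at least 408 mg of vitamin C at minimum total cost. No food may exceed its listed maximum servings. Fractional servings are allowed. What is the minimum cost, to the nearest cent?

$3.47

Cost per mg of vitamin C: broccoli $0.0067, kale $0.0099, sweet potato $0.0275, avocado $0.1458.
Take 2 servings of broccoli: +178.0 mg vitamin C for $1.20 (total $1.20, still need 230.0 mg).
Take 2.674 servings of kale: +230.0 mg vitamin C for $2.27 (total $3.47, still need 0.0 mg).
Greedy by cheapest-per-mg is optimal for a single linear constraint, so the minimum cost is $3.47.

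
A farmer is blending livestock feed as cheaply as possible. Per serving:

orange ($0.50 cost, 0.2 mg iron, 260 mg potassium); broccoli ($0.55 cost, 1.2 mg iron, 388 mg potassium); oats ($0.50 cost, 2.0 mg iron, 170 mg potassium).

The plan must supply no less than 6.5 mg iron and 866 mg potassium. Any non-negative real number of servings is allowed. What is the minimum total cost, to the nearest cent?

This is a tiny linear program; its minimum lies at a vertex of the feasible set. List the vertices and price them.
orange only: max(6.5/0.2, 866/260) = 32.5 servings → $16.25.
broccoli only: max(6.5/1.2, 866/388) = 5.417 servings → $2.98.
oats only: max(6.5/2.0, 866/170) = 5.094 servings → $2.55.
orange + broccoli with both targets exact would need a negative amount; discard.
orange + oats with both tight: 1.29 servings and 3.121 servings → $2.21.
broccoli + oats with both tight: 1.096 servings and 2.592 servings → $1.90.
Cheapest feasible corner: $1.90.

$1.90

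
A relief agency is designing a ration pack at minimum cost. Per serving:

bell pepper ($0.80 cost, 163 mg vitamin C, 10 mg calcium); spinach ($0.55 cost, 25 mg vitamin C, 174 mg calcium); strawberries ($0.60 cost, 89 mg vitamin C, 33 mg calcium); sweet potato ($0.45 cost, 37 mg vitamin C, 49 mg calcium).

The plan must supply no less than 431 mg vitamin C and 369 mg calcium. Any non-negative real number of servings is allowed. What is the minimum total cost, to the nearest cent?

$2.96

Check every corner: each single food scaled to meet both minima, and each pair solved so both constraints bind.
bell pepper only: max(431/163, 369/10) = 36.9 servings → $29.52.
spinach only: max(431/25, 369/174) = 17.24 servings → $9.48.
strawberries only: max(431/89, 369/33) = 11.18 servings → $6.71.
sweet potato only: max(431/37, 369/49) = 11.65 servings → $5.24.
bell pepper + spinach with both tight: 2.34 servings and 1.986 servings → $2.96.
bell pepper + strawberries: the both-tight solution has a negative serving — not a feasible corner.
bell pepper + sweet potato with both tight: 0.9802 servings and 7.331 servings → $4.08.
spinach + strawberries with both tight: 1.27 servings and 4.486 servings → $3.39.
spinach + sweet potato: intersection lies outside the first quadrant.
strawberries + sweet potato with both tight: 2.378 servings and 5.929 servings → $4.09.
So the least-cost plan costs $2.96.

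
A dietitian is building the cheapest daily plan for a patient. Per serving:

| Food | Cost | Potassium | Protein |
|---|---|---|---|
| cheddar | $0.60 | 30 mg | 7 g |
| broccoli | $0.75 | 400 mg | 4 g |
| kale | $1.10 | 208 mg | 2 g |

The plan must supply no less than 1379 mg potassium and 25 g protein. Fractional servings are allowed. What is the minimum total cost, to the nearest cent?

This is a tiny linear program; its minimum lies at a vertex of the feasible set. List the vertices and price them.
cheddar only: max(1379/30, 25/7) = 45.97 servings → $27.58.
broccoli only: max(1379/400, 25/4) = 6.25 servings → $4.69.
kale only: max(1379/208, 25/2) = 12.5 servings → $13.75.
cheddar + broccoli with both tight: 1.673 servings and 3.322 servings → $3.50.
cheddar + kale with both tight: 1.749 servings and 6.378 servings → $8.06.
broccoli + kale: the both-tight solution has a negative serving — not a feasible corner.
The minimum over all feasible corners is $3.50.

$3.50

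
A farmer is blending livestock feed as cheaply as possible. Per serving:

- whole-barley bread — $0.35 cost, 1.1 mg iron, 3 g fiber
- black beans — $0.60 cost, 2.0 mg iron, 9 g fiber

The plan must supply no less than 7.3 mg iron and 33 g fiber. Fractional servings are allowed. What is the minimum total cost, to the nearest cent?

$2.20

whole-barley bread only: max(7.3/1.1, 33/3) = 11 servings → $3.85.
black beans only: max(7.3/2.0, 33/9) = 3.667 servings → $2.20.
whole-barley bread + black beans: intersection lies outside the first quadrant.
So the least-cost plan costs $2.20.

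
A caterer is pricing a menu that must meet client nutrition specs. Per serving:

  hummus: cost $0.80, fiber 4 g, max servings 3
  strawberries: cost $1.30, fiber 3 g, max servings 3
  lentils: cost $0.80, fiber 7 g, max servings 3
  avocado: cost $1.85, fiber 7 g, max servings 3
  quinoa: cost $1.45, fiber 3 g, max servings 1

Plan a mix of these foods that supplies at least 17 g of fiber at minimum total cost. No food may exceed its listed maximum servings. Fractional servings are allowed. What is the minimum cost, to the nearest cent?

Cost per g of fiber: lentils $0.1143, hummus $0.2000, avocado $0.2643, strawberries $0.4333, quinoa $0.4833.
Take 2.429 servings of lentils: +17.0 g fiber for $1.94 (total $1.94, still need 0.0 g).
Filling from the cheapest source first is optimal under one linear minimum: $1.94.

$1.94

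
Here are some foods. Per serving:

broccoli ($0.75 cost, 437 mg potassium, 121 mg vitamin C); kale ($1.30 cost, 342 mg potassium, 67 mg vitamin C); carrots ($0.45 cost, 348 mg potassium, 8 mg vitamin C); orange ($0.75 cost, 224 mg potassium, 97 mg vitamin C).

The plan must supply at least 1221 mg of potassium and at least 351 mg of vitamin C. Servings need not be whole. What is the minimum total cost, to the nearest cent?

$2.18

broccoli only: max(1221/437, 351/121) = 2.901 servings → $2.18.
kale only: max(1221/342, 351/67) = 5.239 servings → $6.81.
carrots only: max(1221/348, 351/8) = 43.88 servings → $19.74.
orange only: max(1221/224, 351/97) = 5.451 servings → $4.09.
broccoli + kale with both targets exact would need a negative amount; discard.
broccoli + carrots: intersection lies outside the first quadrant.
broccoli + orange with both tight: 2.605 servings and 0.3694 servings → $2.23.
kale + carrots with both targets exact would need a negative amount; discard.
kale + orange with both tight: 2.192 servings and 2.105 servings → $4.43.
carrots + orange with both tight: 1.246 servings and 3.516 servings → $3.20.
So the least-cost plan costs $2.18.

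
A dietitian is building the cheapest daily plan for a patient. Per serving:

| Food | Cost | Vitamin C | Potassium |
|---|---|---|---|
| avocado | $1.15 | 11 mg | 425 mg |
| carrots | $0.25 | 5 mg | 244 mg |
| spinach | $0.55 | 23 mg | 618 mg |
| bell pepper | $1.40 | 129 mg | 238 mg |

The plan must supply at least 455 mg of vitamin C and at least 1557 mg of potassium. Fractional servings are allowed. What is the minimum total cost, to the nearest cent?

Compare the cost at each extreme point of the feasible region.
avocado only: max(455/11, 1557/425) = 41.36 servings → $47.57.
carrots only: max(455/5, 1557/244) = 91 servings → $22.75.
spinach only: max(455/23, 1557/618) = 19.78 servings → $10.88.
bell pepper only: max(455/129, 1557/238) = 6.542 servings → $9.16.
avocado + carrots: the both-tight solution has a negative serving — not a feasible corner.
avocado + spinach: the both-tight solution has a negative serving — not a feasible corner.
avocado + bell pepper with both tight: 1.773 servings and 3.376 servings → $6.77.
carrots + spinach: the both-tight solution has a negative serving — not a feasible corner.
carrots + bell pepper with both tight: 3.056 servings and 3.409 servings → $5.54.
spinach + bell pepper with both tight: 1.247 servings and 3.305 servings → $5.31.
The minimum over all feasible corners is $5.31.

$5.31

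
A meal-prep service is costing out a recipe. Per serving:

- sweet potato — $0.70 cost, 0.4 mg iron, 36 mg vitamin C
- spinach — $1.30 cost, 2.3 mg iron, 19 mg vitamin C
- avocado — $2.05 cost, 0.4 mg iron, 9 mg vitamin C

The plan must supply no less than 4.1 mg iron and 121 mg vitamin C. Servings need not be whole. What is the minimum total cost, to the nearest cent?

Check every corner: each single food scaled to meet both minima, and each pair solved so both constraints bind.
sweet potato only: max(4.1/0.4, 121/36) = 10.25 servings → $7.17.
spinach only: max(4.1/2.3, 121/19) = 6.368 servings → $8.28.
avocado only: max(4.1/0.4, 121/9) = 13.44 servings → $27.56.
sweet potato + spinach with both tight: 2.665 servings and 1.319 servings → $3.58.
sweet potato + avocado with both tight: 1.065 servings and 9.185 servings → $19.57.
spinach + avocado: the both-tight solution has a negative serving — not a feasible corner.
The minimum over all feasible corners is $3.58.

$3.58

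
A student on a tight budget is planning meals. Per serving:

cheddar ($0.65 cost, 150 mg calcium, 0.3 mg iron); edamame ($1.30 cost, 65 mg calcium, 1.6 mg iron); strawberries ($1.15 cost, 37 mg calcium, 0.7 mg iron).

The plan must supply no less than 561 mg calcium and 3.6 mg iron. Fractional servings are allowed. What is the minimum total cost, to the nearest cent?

An LP optimum is at a vertex; with two nutrient constraints at most two foods are used. Check each candidate.
cheddar only: max(561/150, 3.6/0.3) = 12 servings → $7.80.
edamame only: max(561/65, 3.6/1.6) = 8.631 servings → $11.22.
strawberries only: max(561/37, 3.6/0.7) = 15.16 servings → $17.44.
cheddar + edamame with both tight: 3.01 servings and 1.686 servings → $4.15.
cheddar + strawberries with both tight: 2.764 servings and 3.958 servings → $6.35.
edamame + strawberries: the both-tight solution has a negative serving — not a feasible corner.
So the least-cost plan costs $4.15.

$4.15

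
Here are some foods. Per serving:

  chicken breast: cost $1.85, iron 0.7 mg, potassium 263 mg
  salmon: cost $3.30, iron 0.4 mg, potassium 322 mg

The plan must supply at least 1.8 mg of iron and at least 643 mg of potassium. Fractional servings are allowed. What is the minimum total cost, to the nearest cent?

Compare the cost at each extreme point of the feasible region.
chicken breast only: max(1.8/0.7, 643/263) = 2.571 servings → $4.76.
salmon only: max(1.8/0.4, 643/322) = 4.5 servings → $14.85.
chicken breast + salmon with both targets exact would need a negative amount; discard.
The minimum over all feasible corners is $4.76.

$4.76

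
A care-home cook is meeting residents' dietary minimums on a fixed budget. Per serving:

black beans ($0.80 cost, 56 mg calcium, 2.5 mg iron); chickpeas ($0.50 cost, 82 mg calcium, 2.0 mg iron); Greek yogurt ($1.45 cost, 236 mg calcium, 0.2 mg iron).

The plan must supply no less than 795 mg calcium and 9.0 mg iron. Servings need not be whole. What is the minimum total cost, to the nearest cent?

The cheapest plan sits at a corner of the feasible region — with two constraints it uses at most two foods.
black beans only: max(795/56, 9.0/2.5) = 14.2 servings → $11.36.
chickpeas only: max(795/82, 9.0/2.0) = 9.695 servings → $4.85.
Greek yogurt only: max(795/236, 9.0/0.2) = 45 servings → $65.25.
black beans + chickpeas with both targets exact would need a negative amount; discard.
black beans + Greek yogurt with both tight: 3.395 servings and 2.563 servings → $6.43.
chickpeas + Greek yogurt with both tight: 4.313 servings and 1.87 servings → $4.87.
So the least-cost plan costs $4.85.

$4.85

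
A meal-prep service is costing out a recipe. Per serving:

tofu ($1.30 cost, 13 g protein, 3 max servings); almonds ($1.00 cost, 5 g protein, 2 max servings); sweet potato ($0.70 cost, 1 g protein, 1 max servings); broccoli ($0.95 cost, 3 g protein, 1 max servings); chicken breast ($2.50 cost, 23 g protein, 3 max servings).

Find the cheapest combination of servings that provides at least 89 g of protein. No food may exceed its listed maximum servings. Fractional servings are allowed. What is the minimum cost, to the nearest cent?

Cost per g of protein: tofu $0.1000, chicken breast $0.1087, almonds $0.2000, broccoli $0.3167, sweet potato $0.7000.
Take 3 servings of tofu: +39.0 g protein for $3.90 (total $3.90, still need 50.0 g).
Take 2.174 servings of chicken breast: +50.0 g protein for $5.43 (total $9.33, still need 0.0 g).
Greedy by cheapest-per-g is optimal for a single linear constraint, so the minimum cost is $9.33.

$9.33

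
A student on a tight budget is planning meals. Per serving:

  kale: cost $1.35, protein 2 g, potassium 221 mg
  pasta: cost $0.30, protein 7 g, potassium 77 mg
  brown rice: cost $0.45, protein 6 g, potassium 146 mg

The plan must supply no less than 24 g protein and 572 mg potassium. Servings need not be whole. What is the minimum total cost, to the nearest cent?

$1.77

A basic optimal solution has at most two foods positive. Try each food alone and each pair with both targets met exactly.
kale only: max(24/2, 572/221) = 12 servings → $16.20.
pasta only: max(24/7, 572/77) = 7.429 servings → $2.23.
brown rice only: max(24/6, 572/146) = 4 servings → $1.80.
kale + pasta with both tight: 1.548 servings and 2.986 servings → $2.99.
kale + brown rice with both targets exact would need a negative amount; discard.
pasta + brown rice with both tight: 0.1286 servings and 3.85 servings → $1.77.
The minimum over all feasible corners is $1.77.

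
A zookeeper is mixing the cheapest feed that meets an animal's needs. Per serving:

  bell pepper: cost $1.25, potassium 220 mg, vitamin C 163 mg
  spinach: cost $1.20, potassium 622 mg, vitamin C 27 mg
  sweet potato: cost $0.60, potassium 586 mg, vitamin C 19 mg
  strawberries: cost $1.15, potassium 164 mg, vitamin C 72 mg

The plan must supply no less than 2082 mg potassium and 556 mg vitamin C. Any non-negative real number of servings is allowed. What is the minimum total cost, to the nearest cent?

At the optimum either one food covers both requirements or two foods hit both targets exactly; no other combination can be cheaper.
bell pepper only: max(2082/220, 556/163) = 9.464 servings → $11.83.
spinach only: max(2082/622, 556/27) = 20.59 servings → $24.71.
sweet potato only: max(2082/586, 556/19) = 29.26 servings → $17.56.
strawberries only: max(2082/164, 556/72) = 12.7 servings → $14.60.
bell pepper + spinach with both tight: 3.034 servings and 2.274 servings → $6.52.
bell pepper + sweet potato with both tight: 3.134 servings and 2.376 servings → $5.34.
bell pepper + strawberries: intersection lies outside the first quadrant.
spinach + sweet potato: the both-tight solution has a negative serving — not a feasible corner.
spinach + strawberries with both tight: 1.455 servings and 7.177 servings → $10.00.
sweet potato + strawberries with both tight: 1.503 servings and 7.326 servings → $9.33.
Cheapest feasible corner: $5.34.

$5.34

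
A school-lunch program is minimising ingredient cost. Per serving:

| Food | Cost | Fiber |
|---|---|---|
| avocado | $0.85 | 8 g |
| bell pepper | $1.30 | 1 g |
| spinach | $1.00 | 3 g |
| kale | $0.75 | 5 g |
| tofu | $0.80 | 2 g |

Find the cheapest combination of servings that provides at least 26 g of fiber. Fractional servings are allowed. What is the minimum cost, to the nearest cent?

Cost per g of fiber: avocado $0.1062, kale $0.1500, spinach $0.3333, tofu $0.4000, bell pepper $1.3000.
With no serving limits, use only avocado: 26 g / 8 g = 3.25 servings × $0.85 = $2.76.

$2.76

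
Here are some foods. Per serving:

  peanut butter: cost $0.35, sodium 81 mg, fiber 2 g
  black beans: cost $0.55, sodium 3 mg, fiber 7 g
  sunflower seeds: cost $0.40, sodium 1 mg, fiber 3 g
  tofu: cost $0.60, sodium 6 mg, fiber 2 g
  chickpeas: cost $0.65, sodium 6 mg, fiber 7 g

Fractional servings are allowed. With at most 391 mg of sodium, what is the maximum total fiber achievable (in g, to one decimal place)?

Fiber per mg sodium: sunflower seeds 3, black beans 2.333, chickpeas 1.167, tofu 0.3333, peanut butter 0.02469.
With no serving limits, spend the whole sodium allowance on sunflower seeds: 391 mg / 1 mg × 3 g = 1173.0 g.

1173.0 g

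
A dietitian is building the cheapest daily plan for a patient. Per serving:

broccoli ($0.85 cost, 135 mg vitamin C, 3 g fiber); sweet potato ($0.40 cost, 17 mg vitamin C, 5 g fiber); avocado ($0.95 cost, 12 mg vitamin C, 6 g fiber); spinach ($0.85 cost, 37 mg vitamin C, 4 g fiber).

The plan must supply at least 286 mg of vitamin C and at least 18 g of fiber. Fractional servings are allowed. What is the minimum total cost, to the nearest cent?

The cheapest plan sits at a corner of the feasible region — with two constraints it uses at most two foods.
broccoli only: max(286/135, 18/3) = 6 servings → $5.10.
sweet potato only: max(286/17, 18/5) = 16.82 servings → $6.73.
avocado only: max(286/12, 18/6) = 23.83 servings → $22.64.
spinach only: max(286/37, 18/4) = 7.73 servings → $6.57.
broccoli + sweet potato with both tight: 1.801 servings and 2.519 servings → $2.54.
broccoli + avocado with both tight: 1.938 servings and 2.031 servings → $3.58.
broccoli + spinach with both tight: 1.114 servings and 3.664 servings → $4.06.
sweet potato + avocado: the both-tight solution has a negative serving — not a feasible corner.
sweet potato + spinach: intersection lies outside the first quadrant.
avocado + spinach: the both-tight solution has a negative serving — not a feasible corner.
The minimum over all feasible corners is $2.54.

$2.54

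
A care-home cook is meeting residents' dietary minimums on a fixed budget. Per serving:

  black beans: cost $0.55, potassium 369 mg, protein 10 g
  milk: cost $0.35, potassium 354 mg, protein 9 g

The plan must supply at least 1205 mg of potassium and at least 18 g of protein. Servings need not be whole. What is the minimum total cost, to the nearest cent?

Two binding constraints pin down two serving amounts, so the optimal mix uses at most two foods. The candidates are each food alone (scaled to the tighter of potassium/protein) and each pair with both constraints tight.
black beans only: max(1205/369, 18/10) = 3.266 servings → $1.80.
milk only: max(1205/354, 18/9) = 3.404 servings → $1.19.
black beans + milk: the both-tight solution has a negative serving — not a feasible corner.
So the least-cost plan costs $1.19.

$1.19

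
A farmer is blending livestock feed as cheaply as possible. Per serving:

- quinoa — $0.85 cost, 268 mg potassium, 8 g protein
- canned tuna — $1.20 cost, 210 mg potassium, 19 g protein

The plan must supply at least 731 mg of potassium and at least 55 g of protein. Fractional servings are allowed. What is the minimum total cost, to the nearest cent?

$3.71

Two binding constraints pin down two serving amounts, so the optimal mix uses at most two foods. The candidates are each food alone (scaled to the tighter of potassium/protein) and each pair with both constraints tight.
quinoa only: max(731/268, 55/8) = 6.875 servings → $5.84.
canned tuna only: max(731/210, 55/19) = 3.481 servings → $4.18.
quinoa + canned tuna with both tight: 0.6855 servings and 2.606 servings → $3.71.
The minimum over all feasible corners is $3.71.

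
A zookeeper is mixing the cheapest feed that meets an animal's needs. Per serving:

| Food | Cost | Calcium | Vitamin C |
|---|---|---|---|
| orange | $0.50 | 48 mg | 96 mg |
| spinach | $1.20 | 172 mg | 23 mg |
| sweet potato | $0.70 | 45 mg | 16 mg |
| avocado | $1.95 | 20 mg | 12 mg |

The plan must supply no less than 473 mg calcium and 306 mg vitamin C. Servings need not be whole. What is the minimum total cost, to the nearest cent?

$3.75

An LP optimum is at a vertex; with two nutrient constraints at most two foods are used. Check each candidate.
orange only: max(473/48, 306/96) = 9.854 servings → $4.93.
spinach only: max(473/172, 306/23) = 13.3 servings → $15.97.
sweet potato only: max(473/45, 306/16) = 19.12 servings → $13.39.
avocado only: max(473/20, 306/12) = 25.5 servings → $49.73.
orange + spinach with both tight: 2.71 servings and 1.994 servings → $3.75.
orange + sweet potato with both tight: 1.746 servings and 8.649 servings → $6.93.
orange + avocado with both tight: 0.3304 servings and 22.86 servings → $44.74.
spinach + sweet potato: the both-tight solution has a negative serving — not a feasible corner.
spinach + avocado: intersection lies outside the first quadrant.
sweet potato + avocado: intersection lies outside the first quadrant.
Cheapest feasible corner: $3.75.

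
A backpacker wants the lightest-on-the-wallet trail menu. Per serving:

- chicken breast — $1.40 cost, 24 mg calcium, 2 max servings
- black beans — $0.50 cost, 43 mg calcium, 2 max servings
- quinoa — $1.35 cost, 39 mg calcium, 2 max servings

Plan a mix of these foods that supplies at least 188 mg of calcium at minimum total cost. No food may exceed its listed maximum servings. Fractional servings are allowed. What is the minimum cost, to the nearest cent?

$5.10

Cost per mg of calcium: black beans $0.0116, quinoa $0.0346, chicken breast $0.0583.
Take 2 servings of black beans: +86.0 mg calcium for $1.00 (total $1.00, still need 102.0 mg).
Take 2 servings of quinoa: +78.0 mg calcium for $2.70 (total $3.70, still need 24.0 mg).
Take 1 serving of chicken breast: +24.0 mg calcium for $1.40 (total $5.10, still need 0.0 mg).
Greedy by cheapest-per-mg is optimal for a single linear constraint, so the minimum cost is $5.10.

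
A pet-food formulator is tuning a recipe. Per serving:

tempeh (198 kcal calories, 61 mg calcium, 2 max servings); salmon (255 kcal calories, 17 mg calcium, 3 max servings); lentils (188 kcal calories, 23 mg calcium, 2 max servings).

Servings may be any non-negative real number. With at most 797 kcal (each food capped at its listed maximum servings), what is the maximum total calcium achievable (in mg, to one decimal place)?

169.7 mg

Calcium per kcal: tempeh 0.3081, lentils 0.1223, salmon 0.06667.
Take 2 servings of tempeh: uses 396 kcal, +122.0 mg calcium (running total 122.0 mg).
Take 2 servings of lentils: uses 376 kcal, +46.0 mg calcium (running total 168.0 mg).
Take 0.09804 servings of salmon: uses 25 kcal, +1.7 mg calcium (running total 169.7 mg).
Greedy by best ratio exhausts the calories allowance optimally: 169.7 mg.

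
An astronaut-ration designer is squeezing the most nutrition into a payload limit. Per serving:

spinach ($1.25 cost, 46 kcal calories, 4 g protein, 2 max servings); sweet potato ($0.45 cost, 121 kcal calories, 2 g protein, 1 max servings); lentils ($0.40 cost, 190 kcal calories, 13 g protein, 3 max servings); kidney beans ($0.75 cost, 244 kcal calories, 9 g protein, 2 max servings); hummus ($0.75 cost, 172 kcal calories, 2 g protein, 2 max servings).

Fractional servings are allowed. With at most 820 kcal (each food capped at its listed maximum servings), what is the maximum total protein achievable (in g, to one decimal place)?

52.8 g

Protein per kcal: spinach 0.08696, lentils 0.06842, kidney beans 0.03689, sweet potato 0.01653, hummus 0.01163.
Take 2 servings of spinach: uses 92 kcal, +8.0 g protein (running total 8.0 g).
Take 3 servings of lentils: uses 570 kcal, +39.0 g protein (running total 47.0 g).
Take 0.6475 servings of kidney beans: uses 158 kcal, +5.8 g protein (running total 52.8 g).
Greedy by best ratio exhausts the calories allowance optimally: 52.8 g.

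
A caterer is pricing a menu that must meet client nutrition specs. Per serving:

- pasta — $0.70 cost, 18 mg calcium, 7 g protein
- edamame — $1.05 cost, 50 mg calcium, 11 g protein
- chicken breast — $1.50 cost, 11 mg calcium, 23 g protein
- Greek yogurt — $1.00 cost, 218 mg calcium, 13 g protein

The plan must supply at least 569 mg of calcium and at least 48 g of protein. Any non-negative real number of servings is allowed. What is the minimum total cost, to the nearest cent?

$3.52

Check every corner: each single food scaled to meet both minima, and each pair solved so both constraints bind.
pasta only: max(569/18, 48/7) = 31.61 servings → $22.13.
edamame only: max(569/50, 48/11) = 11.38 servings → $11.95.
chicken breast only: max(569/11, 48/23) = 51.73 servings → $77.59.
Greek yogurt only: max(569/218, 48/13) = 3.692 servings → $3.69.
pasta + edamame: the both-tight solution has a negative serving — not a feasible corner.
pasta + chicken breast: intersection lies outside the first quadrant.
pasta + Greek yogurt with both tight: 2.374 servings and 2.414 servings → $4.08.
edamame + chicken breast: intersection lies outside the first quadrant.
edamame + Greek yogurt with both tight: 1.755 servings and 2.208 servings → $4.05.
chicken breast + Greek yogurt with both tight: 0.6296 servings and 2.578 servings → $3.52.
The minimum over all feasible corners is $3.52.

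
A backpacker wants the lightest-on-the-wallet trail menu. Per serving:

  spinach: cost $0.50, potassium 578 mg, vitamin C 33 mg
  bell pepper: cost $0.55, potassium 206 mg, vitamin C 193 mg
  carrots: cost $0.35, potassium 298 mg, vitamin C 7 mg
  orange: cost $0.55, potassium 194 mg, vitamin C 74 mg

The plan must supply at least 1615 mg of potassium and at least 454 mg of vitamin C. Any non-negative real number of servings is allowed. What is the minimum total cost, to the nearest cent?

Check every corner: each single food scaled to meet both minima, and each pair solved so both constraints bind.
spinach only: max(1615/578, 454/33) = 13.76 servings → $6.88.
bell pepper only: max(1615/206, 454/193) = 7.84 servings → $4.31.
carrots only: max(1615/298, 454/7) = 64.86 servings → $22.70.
orange only: max(1615/194, 454/74) = 8.325 servings → $4.58.
spinach + bell pepper with both tight: 2.083 servings and 1.996 servings → $2.14.
spinach + carrots: the both-tight solution has a negative serving — not a feasible corner.
spinach + orange with both tight: 0.8643 servings and 5.75 servings → $3.59.
bell pepper + carrots with both tight: 2.211 servings and 3.891 servings → $2.58.
bell pepper + orange: the both-tight solution has a negative serving — not a feasible corner.
carrots + orange with both tight: 1.519 servings and 5.991 servings → $3.83.
The minimum over all feasible corners is $2.14.

$2.14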